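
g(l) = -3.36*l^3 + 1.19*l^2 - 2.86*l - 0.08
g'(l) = -10.08*l^2 + 2.38*l - 2.86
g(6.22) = -780.39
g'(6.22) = -378.04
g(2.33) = -42.79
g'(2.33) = -52.04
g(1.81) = -21.28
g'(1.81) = -31.58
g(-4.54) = 351.85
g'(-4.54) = -221.43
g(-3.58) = 179.58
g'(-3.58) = -140.57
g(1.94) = -25.68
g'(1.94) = -36.18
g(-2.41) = 60.76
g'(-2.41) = -67.14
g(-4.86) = 427.63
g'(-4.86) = -252.51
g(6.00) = -700.16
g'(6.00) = -351.46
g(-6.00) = 785.68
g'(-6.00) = -380.02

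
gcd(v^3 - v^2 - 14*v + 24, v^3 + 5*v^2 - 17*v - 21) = v - 3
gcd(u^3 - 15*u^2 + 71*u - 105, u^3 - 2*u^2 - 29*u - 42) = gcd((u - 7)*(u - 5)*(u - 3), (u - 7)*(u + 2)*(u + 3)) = u - 7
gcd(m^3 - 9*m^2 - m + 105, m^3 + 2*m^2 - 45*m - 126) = m^2 - 4*m - 21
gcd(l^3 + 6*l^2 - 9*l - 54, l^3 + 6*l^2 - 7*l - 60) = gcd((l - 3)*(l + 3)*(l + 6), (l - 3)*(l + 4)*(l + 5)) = l - 3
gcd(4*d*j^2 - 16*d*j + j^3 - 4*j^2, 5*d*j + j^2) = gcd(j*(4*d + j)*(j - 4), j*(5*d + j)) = j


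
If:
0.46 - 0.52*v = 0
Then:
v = 0.88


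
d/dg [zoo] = 0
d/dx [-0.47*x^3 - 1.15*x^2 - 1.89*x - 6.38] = -1.41*x^2 - 2.3*x - 1.89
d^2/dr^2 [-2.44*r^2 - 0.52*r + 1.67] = -4.88000000000000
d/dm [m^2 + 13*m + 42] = 2*m + 13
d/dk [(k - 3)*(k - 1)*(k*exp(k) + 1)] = k^3*exp(k) - k^2*exp(k) - 5*k*exp(k) + 2*k + 3*exp(k) - 4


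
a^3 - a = a*(a - 1)*(a + 1)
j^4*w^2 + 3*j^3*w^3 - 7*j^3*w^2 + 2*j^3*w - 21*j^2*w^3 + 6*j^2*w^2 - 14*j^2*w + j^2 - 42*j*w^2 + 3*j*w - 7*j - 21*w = (j - 7)*(j + 3*w)*(j*w + 1)^2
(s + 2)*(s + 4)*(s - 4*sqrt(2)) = s^3 - 4*sqrt(2)*s^2 + 6*s^2 - 24*sqrt(2)*s + 8*s - 32*sqrt(2)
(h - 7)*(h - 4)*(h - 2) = h^3 - 13*h^2 + 50*h - 56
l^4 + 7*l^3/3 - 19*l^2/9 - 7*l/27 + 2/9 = (l - 2/3)*(l - 1/3)*(l + 1/3)*(l + 3)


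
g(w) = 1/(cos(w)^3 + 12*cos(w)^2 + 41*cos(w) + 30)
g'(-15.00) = -0.56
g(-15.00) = 0.19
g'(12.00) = -0.00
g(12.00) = 0.01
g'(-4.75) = 0.04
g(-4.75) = 0.03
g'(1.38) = 0.03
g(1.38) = 0.03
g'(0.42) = 0.00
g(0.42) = 0.01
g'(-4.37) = 0.10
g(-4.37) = 0.06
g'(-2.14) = -0.19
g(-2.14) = 0.09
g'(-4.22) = 0.15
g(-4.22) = 0.08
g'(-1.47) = -0.04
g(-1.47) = 0.03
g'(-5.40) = 0.01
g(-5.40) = 0.02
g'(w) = (3*sin(w)*cos(w)^2 + 24*sin(w)*cos(w) + 41*sin(w))/(cos(w)^3 + 12*cos(w)^2 + 41*cos(w) + 30)^2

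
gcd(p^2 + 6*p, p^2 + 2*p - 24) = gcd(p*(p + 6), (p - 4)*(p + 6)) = p + 6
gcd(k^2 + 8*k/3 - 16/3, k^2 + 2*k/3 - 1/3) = 1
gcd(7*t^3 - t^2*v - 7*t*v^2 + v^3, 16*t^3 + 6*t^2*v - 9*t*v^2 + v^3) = t + v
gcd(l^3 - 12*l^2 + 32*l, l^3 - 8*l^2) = l^2 - 8*l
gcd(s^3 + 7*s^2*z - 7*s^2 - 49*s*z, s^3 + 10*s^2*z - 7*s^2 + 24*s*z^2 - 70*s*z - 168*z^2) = s - 7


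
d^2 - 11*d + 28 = (d - 7)*(d - 4)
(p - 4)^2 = p^2 - 8*p + 16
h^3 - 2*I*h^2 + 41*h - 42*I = (h - 7*I)*(h - I)*(h + 6*I)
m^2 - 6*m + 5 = (m - 5)*(m - 1)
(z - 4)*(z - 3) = z^2 - 7*z + 12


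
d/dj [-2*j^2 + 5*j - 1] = 5 - 4*j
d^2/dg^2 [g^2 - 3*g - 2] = 2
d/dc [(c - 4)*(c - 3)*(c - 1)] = 3*c^2 - 16*c + 19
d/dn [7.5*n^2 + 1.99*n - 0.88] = 15.0*n + 1.99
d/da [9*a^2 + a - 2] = 18*a + 1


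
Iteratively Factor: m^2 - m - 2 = (m - 2)*(m + 1)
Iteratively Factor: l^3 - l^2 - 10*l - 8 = (l + 1)*(l^2 - 2*l - 8) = (l - 4)*(l + 1)*(l + 2)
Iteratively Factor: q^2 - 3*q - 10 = (q - 5)*(q + 2)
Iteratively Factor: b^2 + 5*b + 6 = (b + 2)*(b + 3)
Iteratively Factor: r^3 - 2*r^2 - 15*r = (r - 5)*(r^2 + 3*r) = r*(r - 5)*(r + 3)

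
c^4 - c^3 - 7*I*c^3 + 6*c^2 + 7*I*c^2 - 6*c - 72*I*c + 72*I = (c - 1)*(c - 6*I)*(c - 4*I)*(c + 3*I)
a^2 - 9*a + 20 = (a - 5)*(a - 4)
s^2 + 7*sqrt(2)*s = s*(s + 7*sqrt(2))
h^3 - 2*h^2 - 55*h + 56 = (h - 8)*(h - 1)*(h + 7)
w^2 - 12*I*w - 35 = (w - 7*I)*(w - 5*I)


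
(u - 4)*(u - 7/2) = u^2 - 15*u/2 + 14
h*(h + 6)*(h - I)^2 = h^4 + 6*h^3 - 2*I*h^3 - h^2 - 12*I*h^2 - 6*h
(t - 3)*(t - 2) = t^2 - 5*t + 6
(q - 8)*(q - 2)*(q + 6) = q^3 - 4*q^2 - 44*q + 96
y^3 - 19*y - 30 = (y - 5)*(y + 2)*(y + 3)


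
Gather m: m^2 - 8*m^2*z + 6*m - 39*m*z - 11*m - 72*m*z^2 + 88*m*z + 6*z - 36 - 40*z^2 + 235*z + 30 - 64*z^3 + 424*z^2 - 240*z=m^2*(1 - 8*z) + m*(-72*z^2 + 49*z - 5) - 64*z^3 + 384*z^2 + z - 6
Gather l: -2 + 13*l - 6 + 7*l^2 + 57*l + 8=7*l^2 + 70*l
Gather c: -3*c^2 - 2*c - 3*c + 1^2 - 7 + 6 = -3*c^2 - 5*c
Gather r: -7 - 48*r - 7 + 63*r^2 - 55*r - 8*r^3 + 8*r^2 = -8*r^3 + 71*r^2 - 103*r - 14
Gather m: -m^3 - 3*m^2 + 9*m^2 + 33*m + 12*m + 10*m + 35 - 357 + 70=-m^3 + 6*m^2 + 55*m - 252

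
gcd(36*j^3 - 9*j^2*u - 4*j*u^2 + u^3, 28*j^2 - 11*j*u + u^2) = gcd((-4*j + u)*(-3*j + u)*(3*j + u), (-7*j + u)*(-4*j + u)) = -4*j + u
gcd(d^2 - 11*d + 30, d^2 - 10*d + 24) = d - 6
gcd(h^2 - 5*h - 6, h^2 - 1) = h + 1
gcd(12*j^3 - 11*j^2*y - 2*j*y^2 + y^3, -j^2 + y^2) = -j + y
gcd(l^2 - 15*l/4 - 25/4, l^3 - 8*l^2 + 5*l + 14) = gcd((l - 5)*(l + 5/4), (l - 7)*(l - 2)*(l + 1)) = 1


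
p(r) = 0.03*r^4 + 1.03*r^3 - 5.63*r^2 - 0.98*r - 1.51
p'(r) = 0.12*r^3 + 3.09*r^2 - 11.26*r - 0.98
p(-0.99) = -7.03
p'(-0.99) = 13.08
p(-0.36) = -1.93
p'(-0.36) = 3.47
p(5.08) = 3.23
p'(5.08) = 37.29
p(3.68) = -24.53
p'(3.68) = 5.41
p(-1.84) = -24.84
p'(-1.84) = 29.45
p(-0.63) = -3.38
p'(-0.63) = 7.31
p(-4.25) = -168.32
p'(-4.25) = 93.48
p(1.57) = -12.76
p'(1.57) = -10.58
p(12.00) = 1577.93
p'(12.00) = 516.22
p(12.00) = 1577.93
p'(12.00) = 516.22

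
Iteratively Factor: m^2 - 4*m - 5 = (m + 1)*(m - 5)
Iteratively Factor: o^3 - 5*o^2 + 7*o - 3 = (o - 1)*(o^2 - 4*o + 3) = (o - 1)^2*(o - 3)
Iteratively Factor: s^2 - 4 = (s + 2)*(s - 2)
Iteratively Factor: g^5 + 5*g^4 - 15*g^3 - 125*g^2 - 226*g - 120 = (g + 4)*(g^4 + g^3 - 19*g^2 - 49*g - 30) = (g - 5)*(g + 4)*(g^3 + 6*g^2 + 11*g + 6) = (g - 5)*(g + 3)*(g + 4)*(g^2 + 3*g + 2) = (g - 5)*(g + 1)*(g + 3)*(g + 4)*(g + 2)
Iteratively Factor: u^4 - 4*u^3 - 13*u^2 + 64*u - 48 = (u - 1)*(u^3 - 3*u^2 - 16*u + 48) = (u - 4)*(u - 1)*(u^2 + u - 12) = (u - 4)*(u - 1)*(u + 4)*(u - 3)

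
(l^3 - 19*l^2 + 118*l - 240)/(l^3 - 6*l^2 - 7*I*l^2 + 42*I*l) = (l^2 - 13*l + 40)/(l*(l - 7*I))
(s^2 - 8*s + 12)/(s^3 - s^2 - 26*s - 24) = (s - 2)/(s^2 + 5*s + 4)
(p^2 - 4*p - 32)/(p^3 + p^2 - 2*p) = (p^2 - 4*p - 32)/(p*(p^2 + p - 2))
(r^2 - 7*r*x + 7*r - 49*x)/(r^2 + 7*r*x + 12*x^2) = (r^2 - 7*r*x + 7*r - 49*x)/(r^2 + 7*r*x + 12*x^2)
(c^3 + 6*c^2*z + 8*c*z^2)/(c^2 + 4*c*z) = c + 2*z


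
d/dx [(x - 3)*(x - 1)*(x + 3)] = 3*x^2 - 2*x - 9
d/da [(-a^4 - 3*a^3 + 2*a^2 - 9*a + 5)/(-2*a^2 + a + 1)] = (4*a^5 + 3*a^4 - 10*a^3 - 25*a^2 + 24*a - 14)/(4*a^4 - 4*a^3 - 3*a^2 + 2*a + 1)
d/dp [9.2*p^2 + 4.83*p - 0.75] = 18.4*p + 4.83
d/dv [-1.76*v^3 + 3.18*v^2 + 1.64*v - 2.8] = -5.28*v^2 + 6.36*v + 1.64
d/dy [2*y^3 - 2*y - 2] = 6*y^2 - 2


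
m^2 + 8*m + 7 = (m + 1)*(m + 7)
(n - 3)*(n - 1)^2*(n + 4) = n^4 - n^3 - 13*n^2 + 25*n - 12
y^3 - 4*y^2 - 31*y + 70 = (y - 7)*(y - 2)*(y + 5)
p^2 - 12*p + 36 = (p - 6)^2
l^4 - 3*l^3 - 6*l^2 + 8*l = l*(l - 4)*(l - 1)*(l + 2)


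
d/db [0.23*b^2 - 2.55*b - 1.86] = 0.46*b - 2.55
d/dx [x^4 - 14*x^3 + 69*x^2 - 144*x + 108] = 4*x^3 - 42*x^2 + 138*x - 144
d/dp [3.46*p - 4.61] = 3.46000000000000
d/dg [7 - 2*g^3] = -6*g^2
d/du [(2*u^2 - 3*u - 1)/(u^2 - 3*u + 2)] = (-3*u^2 + 10*u - 9)/(u^4 - 6*u^3 + 13*u^2 - 12*u + 4)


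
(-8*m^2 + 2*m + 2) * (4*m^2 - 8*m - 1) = -32*m^4 + 72*m^3 - 18*m - 2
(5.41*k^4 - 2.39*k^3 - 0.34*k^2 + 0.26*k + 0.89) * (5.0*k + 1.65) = 27.05*k^5 - 3.0235*k^4 - 5.6435*k^3 + 0.739*k^2 + 4.879*k + 1.4685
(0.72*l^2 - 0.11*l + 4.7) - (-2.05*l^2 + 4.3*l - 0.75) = 2.77*l^2 - 4.41*l + 5.45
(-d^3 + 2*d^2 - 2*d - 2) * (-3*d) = 3*d^4 - 6*d^3 + 6*d^2 + 6*d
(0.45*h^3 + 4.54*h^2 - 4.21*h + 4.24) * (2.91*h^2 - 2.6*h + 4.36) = 1.3095*h^5 + 12.0414*h^4 - 22.0931*h^3 + 43.0788*h^2 - 29.3796*h + 18.4864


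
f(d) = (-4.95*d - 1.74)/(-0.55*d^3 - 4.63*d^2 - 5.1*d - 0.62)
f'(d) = (-4.95*d - 1.74)*(1.65*d^2 + 9.26*d + 5.1)/(-0.55*d^3 - 4.63*d^2 - 5.1*d - 0.62)^2 - 4.95/(-0.55*d^3 - 4.63*d^2 - 5.1*d - 0.62)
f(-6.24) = -1.89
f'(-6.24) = 1.73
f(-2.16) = -1.58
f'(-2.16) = -1.14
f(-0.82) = 3.08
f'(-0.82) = -12.26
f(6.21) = 0.09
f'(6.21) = -0.02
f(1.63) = 0.42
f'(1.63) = -0.22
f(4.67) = 0.14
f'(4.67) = -0.04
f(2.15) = 0.32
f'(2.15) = -0.14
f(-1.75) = -2.37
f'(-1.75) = -3.20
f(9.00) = 0.06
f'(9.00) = -0.01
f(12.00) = 0.04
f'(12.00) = -0.00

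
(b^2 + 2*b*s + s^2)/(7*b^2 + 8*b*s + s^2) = (b + s)/(7*b + s)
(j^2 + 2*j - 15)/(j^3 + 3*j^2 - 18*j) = (j + 5)/(j*(j + 6))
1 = 1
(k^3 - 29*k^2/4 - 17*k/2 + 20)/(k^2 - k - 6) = (k^2 - 37*k/4 + 10)/(k - 3)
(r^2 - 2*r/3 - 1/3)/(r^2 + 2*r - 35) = (3*r^2 - 2*r - 1)/(3*(r^2 + 2*r - 35))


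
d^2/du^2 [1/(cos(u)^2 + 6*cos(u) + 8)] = (-8*sin(u)^4 + 12*sin(u)^2 + 141*cos(u) - 9*cos(3*u) + 108)/(2*(cos(u) + 2)^3*(cos(u) + 4)^3)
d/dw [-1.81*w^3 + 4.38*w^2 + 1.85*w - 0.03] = -5.43*w^2 + 8.76*w + 1.85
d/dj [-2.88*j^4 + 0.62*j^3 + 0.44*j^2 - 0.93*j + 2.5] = -11.52*j^3 + 1.86*j^2 + 0.88*j - 0.93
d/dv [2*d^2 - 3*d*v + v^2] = -3*d + 2*v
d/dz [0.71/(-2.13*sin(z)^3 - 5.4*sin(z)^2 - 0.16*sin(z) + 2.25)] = (4.5369*sin(z)^2 + 7.668*sin(z) + 0.1136)*cos(z)/(2.13*sin(z)^3 + 5.4*sin(z)^2 + 0.16*sin(z) - 2.25)^2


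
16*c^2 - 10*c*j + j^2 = (-8*c + j)*(-2*c + j)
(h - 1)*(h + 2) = h^2 + h - 2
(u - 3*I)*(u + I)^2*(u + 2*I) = u^4 + I*u^3 + 7*u^2 + 13*I*u - 6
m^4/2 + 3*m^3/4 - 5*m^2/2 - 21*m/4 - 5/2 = (m/2 + 1)*(m - 5/2)*(m + 1)^2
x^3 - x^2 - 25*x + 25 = (x - 5)*(x - 1)*(x + 5)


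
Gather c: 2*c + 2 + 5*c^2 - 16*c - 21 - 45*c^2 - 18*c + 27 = -40*c^2 - 32*c + 8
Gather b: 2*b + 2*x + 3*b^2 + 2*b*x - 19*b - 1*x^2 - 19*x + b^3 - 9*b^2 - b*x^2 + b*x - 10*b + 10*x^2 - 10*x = b^3 - 6*b^2 + b*(-x^2 + 3*x - 27) + 9*x^2 - 27*x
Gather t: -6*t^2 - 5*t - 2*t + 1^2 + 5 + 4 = -6*t^2 - 7*t + 10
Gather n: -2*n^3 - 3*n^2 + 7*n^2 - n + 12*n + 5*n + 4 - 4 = -2*n^3 + 4*n^2 + 16*n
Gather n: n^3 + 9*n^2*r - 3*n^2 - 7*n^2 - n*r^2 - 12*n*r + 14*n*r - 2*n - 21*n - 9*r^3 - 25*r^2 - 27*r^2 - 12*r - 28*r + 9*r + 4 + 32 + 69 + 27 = n^3 + n^2*(9*r - 10) + n*(-r^2 + 2*r - 23) - 9*r^3 - 52*r^2 - 31*r + 132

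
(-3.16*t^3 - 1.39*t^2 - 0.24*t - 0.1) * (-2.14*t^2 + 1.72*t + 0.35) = 6.7624*t^5 - 2.4606*t^4 - 2.9832*t^3 - 0.6853*t^2 - 0.256*t - 0.035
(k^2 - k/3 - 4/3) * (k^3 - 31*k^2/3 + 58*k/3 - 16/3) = k^5 - 32*k^4/3 + 193*k^3/9 + 2*k^2 - 24*k + 64/9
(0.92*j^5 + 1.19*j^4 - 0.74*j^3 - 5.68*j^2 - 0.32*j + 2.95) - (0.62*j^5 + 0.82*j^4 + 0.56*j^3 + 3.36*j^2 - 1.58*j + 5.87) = 0.3*j^5 + 0.37*j^4 - 1.3*j^3 - 9.04*j^2 + 1.26*j - 2.92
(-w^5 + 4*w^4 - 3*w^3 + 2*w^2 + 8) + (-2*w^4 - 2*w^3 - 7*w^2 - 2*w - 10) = -w^5 + 2*w^4 - 5*w^3 - 5*w^2 - 2*w - 2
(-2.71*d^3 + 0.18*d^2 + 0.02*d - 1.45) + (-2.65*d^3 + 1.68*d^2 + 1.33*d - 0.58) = -5.36*d^3 + 1.86*d^2 + 1.35*d - 2.03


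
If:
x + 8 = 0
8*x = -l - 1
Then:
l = 63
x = -8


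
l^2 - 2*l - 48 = (l - 8)*(l + 6)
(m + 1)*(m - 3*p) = m^2 - 3*m*p + m - 3*p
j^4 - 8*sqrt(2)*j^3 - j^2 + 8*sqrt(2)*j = j*(j - 1)*(j + 1)*(j - 8*sqrt(2))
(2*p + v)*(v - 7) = 2*p*v - 14*p + v^2 - 7*v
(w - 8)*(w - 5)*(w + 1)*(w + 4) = w^4 - 8*w^3 - 21*w^2 + 148*w + 160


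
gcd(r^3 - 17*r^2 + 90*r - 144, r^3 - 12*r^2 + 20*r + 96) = r^2 - 14*r + 48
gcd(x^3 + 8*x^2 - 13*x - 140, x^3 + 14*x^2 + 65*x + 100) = x + 5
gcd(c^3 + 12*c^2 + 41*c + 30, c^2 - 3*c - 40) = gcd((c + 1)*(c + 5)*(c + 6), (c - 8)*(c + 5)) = c + 5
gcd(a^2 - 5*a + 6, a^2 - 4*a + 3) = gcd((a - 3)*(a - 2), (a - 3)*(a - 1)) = a - 3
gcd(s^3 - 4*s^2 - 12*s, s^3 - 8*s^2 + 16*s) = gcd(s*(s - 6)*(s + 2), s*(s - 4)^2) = s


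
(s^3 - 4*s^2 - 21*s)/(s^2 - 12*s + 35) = s*(s + 3)/(s - 5)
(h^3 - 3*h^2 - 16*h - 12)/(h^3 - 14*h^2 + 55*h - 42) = (h^2 + 3*h + 2)/(h^2 - 8*h + 7)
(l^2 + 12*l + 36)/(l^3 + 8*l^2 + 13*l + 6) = (l + 6)/(l^2 + 2*l + 1)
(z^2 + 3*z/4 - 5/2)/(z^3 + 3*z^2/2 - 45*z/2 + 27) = (4*z^2 + 3*z - 10)/(2*(2*z^3 + 3*z^2 - 45*z + 54))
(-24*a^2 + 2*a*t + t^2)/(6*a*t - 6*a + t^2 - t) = (-4*a + t)/(t - 1)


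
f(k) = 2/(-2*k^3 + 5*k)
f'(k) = 2*(6*k^2 - 5)/(-2*k^3 + 5*k)^2 = 2*(6*k^2 - 5)/(k^2*(2*k^2 - 5)^2)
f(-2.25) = 0.17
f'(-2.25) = 0.38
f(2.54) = -0.10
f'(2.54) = 0.17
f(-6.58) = 0.00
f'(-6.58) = 0.00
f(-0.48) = -0.92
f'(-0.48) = -1.52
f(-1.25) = -0.85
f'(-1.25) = 1.59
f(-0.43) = -1.00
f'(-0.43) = -1.96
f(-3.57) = 0.03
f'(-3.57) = 0.03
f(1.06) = 0.69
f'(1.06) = 0.41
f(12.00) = 0.00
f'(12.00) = 0.00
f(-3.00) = 0.05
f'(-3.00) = 0.06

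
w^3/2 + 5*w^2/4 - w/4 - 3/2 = (w/2 + 1)*(w - 1)*(w + 3/2)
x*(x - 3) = x^2 - 3*x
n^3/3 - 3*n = n*(n/3 + 1)*(n - 3)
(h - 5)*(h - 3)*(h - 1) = h^3 - 9*h^2 + 23*h - 15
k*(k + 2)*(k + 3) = k^3 + 5*k^2 + 6*k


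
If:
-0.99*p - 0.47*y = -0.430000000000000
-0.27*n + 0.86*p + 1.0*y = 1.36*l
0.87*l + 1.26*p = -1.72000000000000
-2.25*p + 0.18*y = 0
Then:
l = -2.07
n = 13.51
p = 0.06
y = 0.78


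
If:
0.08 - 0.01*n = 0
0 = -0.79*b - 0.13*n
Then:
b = -1.32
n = 8.00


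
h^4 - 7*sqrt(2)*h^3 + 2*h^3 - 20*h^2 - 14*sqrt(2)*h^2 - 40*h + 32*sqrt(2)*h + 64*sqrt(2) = (h + 2)*(h - 8*sqrt(2))*(h - sqrt(2))*(h + 2*sqrt(2))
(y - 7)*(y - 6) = y^2 - 13*y + 42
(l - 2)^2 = l^2 - 4*l + 4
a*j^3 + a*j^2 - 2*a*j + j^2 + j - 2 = (j - 1)*(j + 2)*(a*j + 1)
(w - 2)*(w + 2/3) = w^2 - 4*w/3 - 4/3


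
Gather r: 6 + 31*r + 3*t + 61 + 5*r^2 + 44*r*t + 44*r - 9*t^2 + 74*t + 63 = 5*r^2 + r*(44*t + 75) - 9*t^2 + 77*t + 130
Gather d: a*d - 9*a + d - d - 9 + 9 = a*d - 9*a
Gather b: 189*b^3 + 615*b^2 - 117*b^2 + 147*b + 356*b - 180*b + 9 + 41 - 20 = 189*b^3 + 498*b^2 + 323*b + 30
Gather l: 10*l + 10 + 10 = 10*l + 20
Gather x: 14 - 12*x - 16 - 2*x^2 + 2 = -2*x^2 - 12*x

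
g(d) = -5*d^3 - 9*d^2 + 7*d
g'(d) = -15*d^2 - 18*d + 7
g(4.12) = -473.60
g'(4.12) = -321.78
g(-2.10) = -8.08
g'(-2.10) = -21.35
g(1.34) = -18.81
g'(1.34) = -44.05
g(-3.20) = 49.28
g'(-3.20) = -89.00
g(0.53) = 0.44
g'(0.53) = -6.75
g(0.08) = 0.50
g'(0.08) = 5.46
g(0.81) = -2.89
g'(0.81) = -17.42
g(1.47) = -25.04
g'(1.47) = -51.87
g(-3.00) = 33.00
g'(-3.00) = -74.00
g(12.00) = -9852.00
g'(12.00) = -2369.00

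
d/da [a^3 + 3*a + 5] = 3*a^2 + 3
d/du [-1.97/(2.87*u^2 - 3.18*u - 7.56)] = (11.3078*u - 6.2646)/(-2.87*u^2 + 3.18*u + 7.56)^2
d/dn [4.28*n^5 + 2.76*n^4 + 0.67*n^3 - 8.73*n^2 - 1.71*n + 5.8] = 21.4*n^4 + 11.04*n^3 + 2.01*n^2 - 17.46*n - 1.71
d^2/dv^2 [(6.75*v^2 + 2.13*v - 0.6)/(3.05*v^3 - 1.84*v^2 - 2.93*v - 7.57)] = (125.58375*v^6 + 118.88595*v^5 + 223.22889*v^4 + 2215.449396*v^3 + 46.0088999999999*v^2 - 280.536984*v + 685.541604)/(28.372625*v^9 - 51.3498*v^8 - 50.790735*v^7 - 118.830319*v^6 + 303.689451*v^5 + 281.620206*v^4 + 254.317774*v^3 - 511.286127*v^2 - 503.710071*v - 433.798093)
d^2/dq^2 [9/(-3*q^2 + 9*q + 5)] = 54*(-3*q^2 + 9*q + 3*(2*q - 3)^2 + 5)/(-3*q^2 + 9*q + 5)^3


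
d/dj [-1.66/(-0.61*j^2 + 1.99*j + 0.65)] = (3.3034 - 2.0252*j)/(-0.61*j^2 + 1.99*j + 0.65)^2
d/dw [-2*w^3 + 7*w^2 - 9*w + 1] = -6*w^2 + 14*w - 9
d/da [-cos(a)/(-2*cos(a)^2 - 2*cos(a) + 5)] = (cos(2*a) + 6)*sin(a)/(2*cos(a) + cos(2*a) - 4)^2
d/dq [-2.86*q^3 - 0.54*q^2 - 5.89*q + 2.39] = -8.58*q^2 - 1.08*q - 5.89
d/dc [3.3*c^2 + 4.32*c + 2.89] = 6.6*c + 4.32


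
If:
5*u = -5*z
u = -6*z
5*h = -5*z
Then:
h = 0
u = 0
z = 0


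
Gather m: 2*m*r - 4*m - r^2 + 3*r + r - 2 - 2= m*(2*r - 4) - r^2 + 4*r - 4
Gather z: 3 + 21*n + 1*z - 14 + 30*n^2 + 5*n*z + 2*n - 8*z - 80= 30*n^2 + 23*n + z*(5*n - 7) - 91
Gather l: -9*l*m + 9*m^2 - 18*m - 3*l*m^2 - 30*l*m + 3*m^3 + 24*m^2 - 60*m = l*(-3*m^2 - 39*m) + 3*m^3 + 33*m^2 - 78*m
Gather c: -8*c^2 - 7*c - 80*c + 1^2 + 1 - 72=-8*c^2 - 87*c - 70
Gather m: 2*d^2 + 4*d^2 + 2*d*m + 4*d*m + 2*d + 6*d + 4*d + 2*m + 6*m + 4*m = 6*d^2 + 12*d + m*(6*d + 12)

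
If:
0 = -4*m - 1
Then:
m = -1/4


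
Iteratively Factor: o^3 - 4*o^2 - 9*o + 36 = (o - 3)*(o^2 - o - 12) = (o - 4)*(o - 3)*(o + 3)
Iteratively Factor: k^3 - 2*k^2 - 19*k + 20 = (k - 5)*(k^2 + 3*k - 4) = (k - 5)*(k + 4)*(k - 1)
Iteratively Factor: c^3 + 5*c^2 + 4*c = (c + 1)*(c^2 + 4*c) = (c + 1)*(c + 4)*(c)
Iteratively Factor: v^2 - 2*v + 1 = (v - 1)*(v - 1)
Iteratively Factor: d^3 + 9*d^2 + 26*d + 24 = (d + 2)*(d^2 + 7*d + 12) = (d + 2)*(d + 4)*(d + 3)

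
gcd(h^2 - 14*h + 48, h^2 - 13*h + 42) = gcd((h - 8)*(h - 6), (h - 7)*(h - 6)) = h - 6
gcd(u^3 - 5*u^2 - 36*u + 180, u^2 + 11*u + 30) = u + 6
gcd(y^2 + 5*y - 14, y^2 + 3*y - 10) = y - 2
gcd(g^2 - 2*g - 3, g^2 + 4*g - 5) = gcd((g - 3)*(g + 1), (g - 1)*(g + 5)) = 1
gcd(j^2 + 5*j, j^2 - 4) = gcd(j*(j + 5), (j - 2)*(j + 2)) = 1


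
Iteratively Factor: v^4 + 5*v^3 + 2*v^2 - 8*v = (v - 1)*(v^3 + 6*v^2 + 8*v) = (v - 1)*(v + 4)*(v^2 + 2*v) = v*(v - 1)*(v + 4)*(v + 2)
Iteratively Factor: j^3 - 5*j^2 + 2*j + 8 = (j - 2)*(j^2 - 3*j - 4) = (j - 2)*(j + 1)*(j - 4)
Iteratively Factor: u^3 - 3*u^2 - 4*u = (u - 4)*(u^2 + u) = u*(u - 4)*(u + 1)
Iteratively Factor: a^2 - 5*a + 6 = (a - 2)*(a - 3)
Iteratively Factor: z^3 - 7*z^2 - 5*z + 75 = (z - 5)*(z^2 - 2*z - 15) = (z - 5)*(z + 3)*(z - 5)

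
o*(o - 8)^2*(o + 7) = o^4 - 9*o^3 - 48*o^2 + 448*o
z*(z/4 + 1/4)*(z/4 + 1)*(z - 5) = z^4/16 - 21*z^2/16 - 5*z/4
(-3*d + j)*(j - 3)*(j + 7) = -3*d*j^2 - 12*d*j + 63*d + j^3 + 4*j^2 - 21*j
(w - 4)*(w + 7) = w^2 + 3*w - 28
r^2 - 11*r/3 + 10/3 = (r - 2)*(r - 5/3)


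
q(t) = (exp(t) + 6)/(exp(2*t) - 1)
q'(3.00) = -0.08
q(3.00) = 0.06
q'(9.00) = 0.00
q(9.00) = 0.00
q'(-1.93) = -0.42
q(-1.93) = -6.28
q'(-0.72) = -5.92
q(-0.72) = -8.50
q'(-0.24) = -59.86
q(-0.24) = -17.80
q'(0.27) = -47.11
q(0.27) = 10.21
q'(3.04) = -0.08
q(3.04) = 0.06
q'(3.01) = -0.08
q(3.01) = 0.06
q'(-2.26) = -0.24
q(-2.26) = -6.17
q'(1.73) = -0.60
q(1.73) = 0.38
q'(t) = -2*(exp(t) + 6)*exp(2*t)/(exp(2*t) - 1)^2 + exp(t)/(exp(2*t) - 1) = (-2*(exp(t) + 6)*exp(t) + exp(2*t) - 1)*exp(t)/(1 - exp(2*t))^2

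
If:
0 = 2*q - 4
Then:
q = 2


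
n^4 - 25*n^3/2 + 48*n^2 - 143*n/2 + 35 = (n - 7)*(n - 5/2)*(n - 2)*(n - 1)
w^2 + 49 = (w - 7*I)*(w + 7*I)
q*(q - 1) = q^2 - q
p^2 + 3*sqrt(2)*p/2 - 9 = (p - 3*sqrt(2)/2)*(p + 3*sqrt(2))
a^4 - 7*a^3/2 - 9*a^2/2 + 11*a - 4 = (a - 4)*(a - 1)*(a - 1/2)*(a + 2)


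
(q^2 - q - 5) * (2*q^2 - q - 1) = 2*q^4 - 3*q^3 - 10*q^2 + 6*q + 5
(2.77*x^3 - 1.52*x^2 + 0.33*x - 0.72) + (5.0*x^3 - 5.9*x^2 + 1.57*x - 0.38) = 7.77*x^3 - 7.42*x^2 + 1.9*x - 1.1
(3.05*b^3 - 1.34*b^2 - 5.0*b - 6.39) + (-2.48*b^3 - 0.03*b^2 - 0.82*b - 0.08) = 0.57*b^3 - 1.37*b^2 - 5.82*b - 6.47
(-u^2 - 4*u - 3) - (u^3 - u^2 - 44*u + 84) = -u^3 + 40*u - 87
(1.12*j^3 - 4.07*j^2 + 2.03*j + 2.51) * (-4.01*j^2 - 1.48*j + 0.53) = -4.4912*j^5 + 14.6631*j^4 - 1.5231*j^3 - 15.2266*j^2 - 2.6389*j + 1.3303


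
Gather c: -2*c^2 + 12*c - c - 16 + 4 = -2*c^2 + 11*c - 12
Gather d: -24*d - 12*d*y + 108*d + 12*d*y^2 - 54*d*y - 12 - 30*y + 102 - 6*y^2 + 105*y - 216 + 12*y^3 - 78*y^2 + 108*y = d*(12*y^2 - 66*y + 84) + 12*y^3 - 84*y^2 + 183*y - 126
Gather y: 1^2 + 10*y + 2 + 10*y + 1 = 20*y + 4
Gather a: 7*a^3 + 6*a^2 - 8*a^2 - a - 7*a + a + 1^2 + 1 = 7*a^3 - 2*a^2 - 7*a + 2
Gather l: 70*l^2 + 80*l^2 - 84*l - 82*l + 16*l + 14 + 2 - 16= 150*l^2 - 150*l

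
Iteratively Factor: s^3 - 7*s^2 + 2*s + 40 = (s + 2)*(s^2 - 9*s + 20) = (s - 5)*(s + 2)*(s - 4)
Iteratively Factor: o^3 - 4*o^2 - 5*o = (o + 1)*(o^2 - 5*o) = (o - 5)*(o + 1)*(o)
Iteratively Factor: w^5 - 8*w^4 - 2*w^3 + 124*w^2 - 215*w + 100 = (w - 5)*(w^4 - 3*w^3 - 17*w^2 + 39*w - 20) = (w - 5)*(w - 1)*(w^3 - 2*w^2 - 19*w + 20) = (w - 5)*(w - 1)*(w + 4)*(w^2 - 6*w + 5) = (w - 5)^2*(w - 1)*(w + 4)*(w - 1)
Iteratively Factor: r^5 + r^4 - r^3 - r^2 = (r)*(r^4 + r^3 - r^2 - r) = r*(r + 1)*(r^3 - r) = r^2*(r + 1)*(r^2 - 1) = r^2*(r - 1)*(r + 1)*(r + 1)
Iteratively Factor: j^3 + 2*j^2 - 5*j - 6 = (j - 2)*(j^2 + 4*j + 3) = (j - 2)*(j + 3)*(j + 1)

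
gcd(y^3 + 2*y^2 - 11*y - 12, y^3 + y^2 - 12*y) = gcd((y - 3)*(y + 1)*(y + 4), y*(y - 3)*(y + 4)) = y^2 + y - 12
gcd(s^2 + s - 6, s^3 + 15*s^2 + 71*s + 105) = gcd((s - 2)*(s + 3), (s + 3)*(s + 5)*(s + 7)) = s + 3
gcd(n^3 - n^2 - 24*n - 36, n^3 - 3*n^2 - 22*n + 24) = n - 6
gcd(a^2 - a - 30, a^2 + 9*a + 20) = a + 5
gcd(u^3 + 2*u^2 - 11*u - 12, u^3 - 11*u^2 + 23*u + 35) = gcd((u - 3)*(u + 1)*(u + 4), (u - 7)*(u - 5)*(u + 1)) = u + 1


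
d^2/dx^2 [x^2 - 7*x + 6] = 2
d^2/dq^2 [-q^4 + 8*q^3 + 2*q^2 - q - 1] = -12*q^2 + 48*q + 4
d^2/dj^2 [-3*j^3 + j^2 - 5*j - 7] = 2 - 18*j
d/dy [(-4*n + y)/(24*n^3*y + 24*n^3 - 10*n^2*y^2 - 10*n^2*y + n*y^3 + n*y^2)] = (6*n - 2*y - 1)/(n*(36*n^2*y^2 + 72*n^2*y + 36*n^2 - 12*n*y^3 - 24*n*y^2 - 12*n*y + y^4 + 2*y^3 + y^2))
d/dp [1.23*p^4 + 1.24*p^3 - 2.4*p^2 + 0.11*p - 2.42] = 4.92*p^3 + 3.72*p^2 - 4.8*p + 0.11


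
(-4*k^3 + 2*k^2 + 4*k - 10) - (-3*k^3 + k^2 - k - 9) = -k^3 + k^2 + 5*k - 1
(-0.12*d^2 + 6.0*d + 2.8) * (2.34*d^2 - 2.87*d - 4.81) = -0.2808*d^4 + 14.3844*d^3 - 10.0908*d^2 - 36.896*d - 13.468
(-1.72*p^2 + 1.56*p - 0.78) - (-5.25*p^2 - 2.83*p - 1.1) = 3.53*p^2 + 4.39*p + 0.32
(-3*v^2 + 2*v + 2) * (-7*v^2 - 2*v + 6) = 21*v^4 - 8*v^3 - 36*v^2 + 8*v + 12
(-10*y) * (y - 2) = -10*y^2 + 20*y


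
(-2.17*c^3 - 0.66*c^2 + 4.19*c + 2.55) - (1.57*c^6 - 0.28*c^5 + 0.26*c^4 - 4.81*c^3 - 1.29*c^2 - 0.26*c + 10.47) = -1.57*c^6 + 0.28*c^5 - 0.26*c^4 + 2.64*c^3 + 0.63*c^2 + 4.45*c - 7.92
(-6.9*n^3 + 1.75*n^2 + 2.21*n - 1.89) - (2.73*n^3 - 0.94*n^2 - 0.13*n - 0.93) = -9.63*n^3 + 2.69*n^2 + 2.34*n - 0.96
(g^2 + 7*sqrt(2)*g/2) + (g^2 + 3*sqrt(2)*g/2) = 2*g^2 + 5*sqrt(2)*g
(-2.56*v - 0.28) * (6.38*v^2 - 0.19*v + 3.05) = -16.3328*v^3 - 1.3*v^2 - 7.7548*v - 0.854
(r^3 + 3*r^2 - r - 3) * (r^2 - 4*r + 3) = r^5 - r^4 - 10*r^3 + 10*r^2 + 9*r - 9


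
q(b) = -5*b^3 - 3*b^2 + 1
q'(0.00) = 0.00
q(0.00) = 1.00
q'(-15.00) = -3285.00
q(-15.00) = 16201.00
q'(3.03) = -155.89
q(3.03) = -165.63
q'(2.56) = -113.66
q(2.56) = -102.55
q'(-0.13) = 0.53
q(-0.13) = 0.96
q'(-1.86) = -40.73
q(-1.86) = 22.80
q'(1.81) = -60.00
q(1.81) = -38.48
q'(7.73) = -942.67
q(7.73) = -2487.71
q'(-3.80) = -193.80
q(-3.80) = 232.04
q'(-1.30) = -17.55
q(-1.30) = 6.92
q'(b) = -15*b^2 - 6*b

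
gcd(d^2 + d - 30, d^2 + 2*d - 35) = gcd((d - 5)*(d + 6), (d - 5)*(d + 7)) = d - 5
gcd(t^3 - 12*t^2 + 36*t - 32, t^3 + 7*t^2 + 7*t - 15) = 1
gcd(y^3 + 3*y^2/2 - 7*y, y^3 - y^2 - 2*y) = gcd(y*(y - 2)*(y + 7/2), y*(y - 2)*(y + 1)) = y^2 - 2*y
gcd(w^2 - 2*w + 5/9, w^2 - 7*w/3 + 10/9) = w - 5/3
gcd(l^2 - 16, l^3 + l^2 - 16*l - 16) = l^2 - 16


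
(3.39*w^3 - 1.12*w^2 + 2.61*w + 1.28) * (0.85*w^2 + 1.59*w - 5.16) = 2.8815*w^5 + 4.4381*w^4 - 17.0547*w^3 + 11.0171*w^2 - 11.4324*w - 6.6048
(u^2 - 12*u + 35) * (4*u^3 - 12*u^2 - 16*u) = 4*u^5 - 60*u^4 + 268*u^3 - 228*u^2 - 560*u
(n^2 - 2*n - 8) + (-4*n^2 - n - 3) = -3*n^2 - 3*n - 11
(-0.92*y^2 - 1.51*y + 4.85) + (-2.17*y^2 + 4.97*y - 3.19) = -3.09*y^2 + 3.46*y + 1.66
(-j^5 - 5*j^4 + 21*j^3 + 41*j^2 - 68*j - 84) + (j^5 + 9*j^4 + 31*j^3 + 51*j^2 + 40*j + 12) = 4*j^4 + 52*j^3 + 92*j^2 - 28*j - 72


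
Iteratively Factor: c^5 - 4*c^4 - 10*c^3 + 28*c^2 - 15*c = (c - 5)*(c^4 + c^3 - 5*c^2 + 3*c) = c*(c - 5)*(c^3 + c^2 - 5*c + 3) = c*(c - 5)*(c - 1)*(c^2 + 2*c - 3) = c*(c - 5)*(c - 1)^2*(c + 3)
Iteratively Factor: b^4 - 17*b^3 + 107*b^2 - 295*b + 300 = (b - 5)*(b^3 - 12*b^2 + 47*b - 60) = (b - 5)^2*(b^2 - 7*b + 12) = (b - 5)^2*(b - 3)*(b - 4)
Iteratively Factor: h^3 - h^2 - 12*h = (h)*(h^2 - h - 12) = h*(h - 4)*(h + 3)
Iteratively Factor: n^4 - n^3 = (n)*(n^3 - n^2) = n*(n - 1)*(n^2) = n^2*(n - 1)*(n)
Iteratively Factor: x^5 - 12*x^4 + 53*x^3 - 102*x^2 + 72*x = (x - 2)*(x^4 - 10*x^3 + 33*x^2 - 36*x) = (x - 3)*(x - 2)*(x^3 - 7*x^2 + 12*x) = (x - 4)*(x - 3)*(x - 2)*(x^2 - 3*x) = (x - 4)*(x - 3)^2*(x - 2)*(x)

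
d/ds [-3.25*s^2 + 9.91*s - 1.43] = 9.91 - 6.5*s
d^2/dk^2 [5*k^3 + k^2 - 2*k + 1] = 30*k + 2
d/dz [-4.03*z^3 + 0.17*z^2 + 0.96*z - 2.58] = -12.09*z^2 + 0.34*z + 0.96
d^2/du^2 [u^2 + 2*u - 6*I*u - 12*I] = 2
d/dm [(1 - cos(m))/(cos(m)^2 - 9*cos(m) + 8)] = -sin(m)/(cos(m) - 8)^2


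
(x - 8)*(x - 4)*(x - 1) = x^3 - 13*x^2 + 44*x - 32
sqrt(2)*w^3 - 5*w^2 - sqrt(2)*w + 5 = (w - 1)*(w - 5*sqrt(2)/2)*(sqrt(2)*w + sqrt(2))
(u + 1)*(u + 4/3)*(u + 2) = u^3 + 13*u^2/3 + 6*u + 8/3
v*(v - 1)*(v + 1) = v^3 - v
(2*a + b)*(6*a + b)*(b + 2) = 12*a^2*b + 24*a^2 + 8*a*b^2 + 16*a*b + b^3 + 2*b^2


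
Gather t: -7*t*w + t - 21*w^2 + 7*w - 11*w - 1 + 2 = t*(1 - 7*w) - 21*w^2 - 4*w + 1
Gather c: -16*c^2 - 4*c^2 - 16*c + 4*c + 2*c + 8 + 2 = -20*c^2 - 10*c + 10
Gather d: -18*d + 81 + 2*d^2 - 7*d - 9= 2*d^2 - 25*d + 72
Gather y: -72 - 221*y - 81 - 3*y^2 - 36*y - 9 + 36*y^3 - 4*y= 36*y^3 - 3*y^2 - 261*y - 162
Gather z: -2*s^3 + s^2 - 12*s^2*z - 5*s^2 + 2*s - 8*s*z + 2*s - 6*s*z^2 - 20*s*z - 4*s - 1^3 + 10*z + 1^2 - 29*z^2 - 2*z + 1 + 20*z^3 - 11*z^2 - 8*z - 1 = -2*s^3 - 4*s^2 + 20*z^3 + z^2*(-6*s - 40) + z*(-12*s^2 - 28*s)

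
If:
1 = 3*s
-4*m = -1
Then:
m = 1/4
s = 1/3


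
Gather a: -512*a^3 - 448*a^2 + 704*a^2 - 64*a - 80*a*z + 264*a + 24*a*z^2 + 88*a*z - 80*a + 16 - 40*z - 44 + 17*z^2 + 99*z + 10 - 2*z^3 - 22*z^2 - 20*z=-512*a^3 + 256*a^2 + a*(24*z^2 + 8*z + 120) - 2*z^3 - 5*z^2 + 39*z - 18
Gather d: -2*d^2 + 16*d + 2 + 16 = -2*d^2 + 16*d + 18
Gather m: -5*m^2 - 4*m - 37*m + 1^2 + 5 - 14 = -5*m^2 - 41*m - 8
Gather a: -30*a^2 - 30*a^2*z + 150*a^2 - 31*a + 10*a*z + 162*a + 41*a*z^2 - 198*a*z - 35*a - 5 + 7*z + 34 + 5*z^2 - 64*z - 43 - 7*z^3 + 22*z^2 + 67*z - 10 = a^2*(120 - 30*z) + a*(41*z^2 - 188*z + 96) - 7*z^3 + 27*z^2 + 10*z - 24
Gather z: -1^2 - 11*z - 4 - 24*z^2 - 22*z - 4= -24*z^2 - 33*z - 9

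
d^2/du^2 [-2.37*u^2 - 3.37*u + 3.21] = -4.74000000000000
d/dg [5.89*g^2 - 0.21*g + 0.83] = 11.78*g - 0.21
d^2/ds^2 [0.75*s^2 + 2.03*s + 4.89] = 1.50000000000000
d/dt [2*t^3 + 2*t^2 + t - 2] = 6*t^2 + 4*t + 1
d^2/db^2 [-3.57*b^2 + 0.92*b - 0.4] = -7.14000000000000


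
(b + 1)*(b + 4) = b^2 + 5*b + 4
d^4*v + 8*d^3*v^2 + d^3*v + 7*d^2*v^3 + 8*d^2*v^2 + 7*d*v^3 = d*(d + v)*(d + 7*v)*(d*v + v)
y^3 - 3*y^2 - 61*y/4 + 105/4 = (y - 5)*(y - 3/2)*(y + 7/2)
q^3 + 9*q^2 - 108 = (q - 3)*(q + 6)^2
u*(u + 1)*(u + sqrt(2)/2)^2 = u^4 + u^3 + sqrt(2)*u^3 + u^2/2 + sqrt(2)*u^2 + u/2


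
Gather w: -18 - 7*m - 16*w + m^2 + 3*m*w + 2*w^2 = m^2 - 7*m + 2*w^2 + w*(3*m - 16) - 18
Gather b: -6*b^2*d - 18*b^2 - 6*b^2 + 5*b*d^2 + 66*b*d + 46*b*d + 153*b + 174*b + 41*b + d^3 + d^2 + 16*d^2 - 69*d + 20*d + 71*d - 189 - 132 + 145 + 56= b^2*(-6*d - 24) + b*(5*d^2 + 112*d + 368) + d^3 + 17*d^2 + 22*d - 120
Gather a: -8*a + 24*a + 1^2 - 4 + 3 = 16*a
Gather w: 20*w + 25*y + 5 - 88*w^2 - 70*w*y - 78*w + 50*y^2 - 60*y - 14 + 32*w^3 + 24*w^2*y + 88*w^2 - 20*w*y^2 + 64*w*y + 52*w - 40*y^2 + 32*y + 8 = 32*w^3 + 24*w^2*y + w*(-20*y^2 - 6*y - 6) + 10*y^2 - 3*y - 1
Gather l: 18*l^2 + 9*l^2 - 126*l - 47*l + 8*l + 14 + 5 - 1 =27*l^2 - 165*l + 18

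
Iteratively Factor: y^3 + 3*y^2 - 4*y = (y - 1)*(y^2 + 4*y) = y*(y - 1)*(y + 4)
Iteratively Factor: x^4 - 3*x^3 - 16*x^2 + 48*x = (x - 4)*(x^3 + x^2 - 12*x) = (x - 4)*(x + 4)*(x^2 - 3*x) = (x - 4)*(x - 3)*(x + 4)*(x)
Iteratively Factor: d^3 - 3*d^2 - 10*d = (d)*(d^2 - 3*d - 10) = d*(d - 5)*(d + 2)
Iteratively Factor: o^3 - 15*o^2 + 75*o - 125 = (o - 5)*(o^2 - 10*o + 25) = (o - 5)^2*(o - 5)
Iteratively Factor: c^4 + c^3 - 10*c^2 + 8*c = (c + 4)*(c^3 - 3*c^2 + 2*c) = (c - 1)*(c + 4)*(c^2 - 2*c) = c*(c - 1)*(c + 4)*(c - 2)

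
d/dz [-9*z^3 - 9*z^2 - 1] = 9*z*(-3*z - 2)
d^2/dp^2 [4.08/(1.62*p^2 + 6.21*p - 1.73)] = (-21.415104*p^2 - 82.091232*p + 4.08*(3.24*p + 6.21)*(6.48*p + 12.42) + 22.869216)/(1.62*p^2 + 6.21*p - 1.73)^3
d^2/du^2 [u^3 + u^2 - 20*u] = 6*u + 2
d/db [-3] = 0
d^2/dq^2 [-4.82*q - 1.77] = 0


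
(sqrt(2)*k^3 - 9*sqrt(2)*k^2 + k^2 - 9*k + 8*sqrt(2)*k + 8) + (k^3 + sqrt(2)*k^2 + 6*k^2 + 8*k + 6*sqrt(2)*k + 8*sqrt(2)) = k^3 + sqrt(2)*k^3 - 8*sqrt(2)*k^2 + 7*k^2 - k + 14*sqrt(2)*k + 8 + 8*sqrt(2)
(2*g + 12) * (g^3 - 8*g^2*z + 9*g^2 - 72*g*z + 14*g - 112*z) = 2*g^4 - 16*g^3*z + 30*g^3 - 240*g^2*z + 136*g^2 - 1088*g*z + 168*g - 1344*z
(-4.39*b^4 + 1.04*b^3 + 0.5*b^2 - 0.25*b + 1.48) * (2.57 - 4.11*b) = 18.0429*b^5 - 15.5567*b^4 + 0.6178*b^3 + 2.3125*b^2 - 6.7253*b + 3.8036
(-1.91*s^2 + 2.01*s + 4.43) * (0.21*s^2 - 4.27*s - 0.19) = -0.4011*s^4 + 8.5778*s^3 - 7.2895*s^2 - 19.298*s - 0.8417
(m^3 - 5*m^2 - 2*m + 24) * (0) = 0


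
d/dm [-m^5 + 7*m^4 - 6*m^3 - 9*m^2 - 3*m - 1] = -5*m^4 + 28*m^3 - 18*m^2 - 18*m - 3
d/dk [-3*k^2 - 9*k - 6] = -6*k - 9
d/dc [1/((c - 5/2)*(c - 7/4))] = 16*(17 - 8*c)/(64*c^4 - 544*c^3 + 1716*c^2 - 2380*c + 1225)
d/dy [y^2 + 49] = 2*y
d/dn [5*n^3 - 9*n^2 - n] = 15*n^2 - 18*n - 1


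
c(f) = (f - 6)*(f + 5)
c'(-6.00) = -13.00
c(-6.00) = 12.00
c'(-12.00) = -25.00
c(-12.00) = 126.00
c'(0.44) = -0.12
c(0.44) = -30.25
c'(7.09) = 13.18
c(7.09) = 13.18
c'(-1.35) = -3.70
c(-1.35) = -26.83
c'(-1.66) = -4.32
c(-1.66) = -25.58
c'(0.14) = -0.72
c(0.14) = -30.12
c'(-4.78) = -10.56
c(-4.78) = -2.37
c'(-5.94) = -12.88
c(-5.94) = 11.22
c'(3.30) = 5.60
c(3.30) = -22.41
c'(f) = 2*f - 1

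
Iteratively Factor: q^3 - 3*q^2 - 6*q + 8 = (q - 1)*(q^2 - 2*q - 8) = (q - 4)*(q - 1)*(q + 2)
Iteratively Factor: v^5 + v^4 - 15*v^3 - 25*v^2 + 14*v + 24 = (v - 1)*(v^4 + 2*v^3 - 13*v^2 - 38*v - 24) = (v - 1)*(v + 1)*(v^3 + v^2 - 14*v - 24) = (v - 1)*(v + 1)*(v + 2)*(v^2 - v - 12) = (v - 1)*(v + 1)*(v + 2)*(v + 3)*(v - 4)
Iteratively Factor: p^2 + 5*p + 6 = (p + 3)*(p + 2)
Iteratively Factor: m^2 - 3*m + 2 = (m - 1)*(m - 2)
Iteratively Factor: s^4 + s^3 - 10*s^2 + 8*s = (s + 4)*(s^3 - 3*s^2 + 2*s) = s*(s + 4)*(s^2 - 3*s + 2) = s*(s - 1)*(s + 4)*(s - 2)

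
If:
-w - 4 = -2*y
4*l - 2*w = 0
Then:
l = y - 2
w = 2*y - 4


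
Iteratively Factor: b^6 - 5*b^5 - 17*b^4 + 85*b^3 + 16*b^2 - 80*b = (b + 1)*(b^5 - 6*b^4 - 11*b^3 + 96*b^2 - 80*b) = (b - 1)*(b + 1)*(b^4 - 5*b^3 - 16*b^2 + 80*b) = (b - 5)*(b - 1)*(b + 1)*(b^3 - 16*b) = (b - 5)*(b - 1)*(b + 1)*(b + 4)*(b^2 - 4*b) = (b - 5)*(b - 4)*(b - 1)*(b + 1)*(b + 4)*(b)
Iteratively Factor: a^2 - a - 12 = (a - 4)*(a + 3)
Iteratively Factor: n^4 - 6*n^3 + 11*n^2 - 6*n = (n)*(n^3 - 6*n^2 + 11*n - 6) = n*(n - 1)*(n^2 - 5*n + 6) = n*(n - 3)*(n - 1)*(n - 2)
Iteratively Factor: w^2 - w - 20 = (w - 5)*(w + 4)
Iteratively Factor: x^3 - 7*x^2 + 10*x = (x - 2)*(x^2 - 5*x) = x*(x - 2)*(x - 5)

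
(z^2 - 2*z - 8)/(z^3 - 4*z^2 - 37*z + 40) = (z^2 - 2*z - 8)/(z^3 - 4*z^2 - 37*z + 40)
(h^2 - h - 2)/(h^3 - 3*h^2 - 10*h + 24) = (h + 1)/(h^2 - h - 12)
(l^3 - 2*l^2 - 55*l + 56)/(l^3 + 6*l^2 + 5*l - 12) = (l^2 - l - 56)/(l^2 + 7*l + 12)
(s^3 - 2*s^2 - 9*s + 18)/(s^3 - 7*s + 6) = (s - 3)/(s - 1)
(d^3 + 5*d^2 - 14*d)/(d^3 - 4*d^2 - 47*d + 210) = d*(d - 2)/(d^2 - 11*d + 30)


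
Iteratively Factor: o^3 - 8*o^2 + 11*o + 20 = (o - 5)*(o^2 - 3*o - 4) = (o - 5)*(o - 4)*(o + 1)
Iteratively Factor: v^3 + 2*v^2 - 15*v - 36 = (v + 3)*(v^2 - v - 12) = (v + 3)^2*(v - 4)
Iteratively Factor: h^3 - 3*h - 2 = (h + 1)*(h^2 - h - 2) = (h - 2)*(h + 1)*(h + 1)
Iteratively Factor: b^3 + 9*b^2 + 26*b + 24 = (b + 2)*(b^2 + 7*b + 12) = (b + 2)*(b + 3)*(b + 4)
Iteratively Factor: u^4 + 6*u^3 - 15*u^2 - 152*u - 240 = (u - 5)*(u^3 + 11*u^2 + 40*u + 48) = (u - 5)*(u + 4)*(u^2 + 7*u + 12) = (u - 5)*(u + 3)*(u + 4)*(u + 4)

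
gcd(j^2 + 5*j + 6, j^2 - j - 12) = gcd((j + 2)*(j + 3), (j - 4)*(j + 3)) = j + 3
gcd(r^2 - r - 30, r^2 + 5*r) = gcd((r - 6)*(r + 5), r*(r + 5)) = r + 5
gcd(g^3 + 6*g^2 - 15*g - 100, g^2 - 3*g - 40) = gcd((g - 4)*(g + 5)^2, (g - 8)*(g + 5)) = g + 5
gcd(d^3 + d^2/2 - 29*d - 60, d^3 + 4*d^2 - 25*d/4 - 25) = d^2 + 13*d/2 + 10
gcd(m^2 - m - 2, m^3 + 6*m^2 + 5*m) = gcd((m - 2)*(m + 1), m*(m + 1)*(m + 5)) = m + 1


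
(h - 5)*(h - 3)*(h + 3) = h^3 - 5*h^2 - 9*h + 45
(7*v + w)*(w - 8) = 7*v*w - 56*v + w^2 - 8*w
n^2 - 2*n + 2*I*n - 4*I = (n - 2)*(n + 2*I)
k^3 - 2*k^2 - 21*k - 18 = (k - 6)*(k + 1)*(k + 3)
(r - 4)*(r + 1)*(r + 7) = r^3 + 4*r^2 - 25*r - 28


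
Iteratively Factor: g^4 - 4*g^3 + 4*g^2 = (g)*(g^3 - 4*g^2 + 4*g) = g*(g - 2)*(g^2 - 2*g) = g*(g - 2)^2*(g)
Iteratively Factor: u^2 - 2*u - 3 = (u - 3)*(u + 1)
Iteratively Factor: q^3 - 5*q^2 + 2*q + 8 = (q - 2)*(q^2 - 3*q - 4) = (q - 4)*(q - 2)*(q + 1)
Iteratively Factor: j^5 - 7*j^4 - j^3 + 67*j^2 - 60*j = (j - 1)*(j^4 - 6*j^3 - 7*j^2 + 60*j) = (j - 4)*(j - 1)*(j^3 - 2*j^2 - 15*j) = (j - 5)*(j - 4)*(j - 1)*(j^2 + 3*j) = j*(j - 5)*(j - 4)*(j - 1)*(j + 3)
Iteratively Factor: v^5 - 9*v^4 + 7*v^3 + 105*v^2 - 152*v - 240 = (v + 3)*(v^4 - 12*v^3 + 43*v^2 - 24*v - 80) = (v - 4)*(v + 3)*(v^3 - 8*v^2 + 11*v + 20) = (v - 4)^2*(v + 3)*(v^2 - 4*v - 5) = (v - 5)*(v - 4)^2*(v + 3)*(v + 1)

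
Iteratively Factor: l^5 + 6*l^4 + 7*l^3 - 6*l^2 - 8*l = (l + 1)*(l^4 + 5*l^3 + 2*l^2 - 8*l) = (l + 1)*(l + 2)*(l^3 + 3*l^2 - 4*l) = (l - 1)*(l + 1)*(l + 2)*(l^2 + 4*l) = l*(l - 1)*(l + 1)*(l + 2)*(l + 4)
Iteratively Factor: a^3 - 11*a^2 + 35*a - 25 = (a - 1)*(a^2 - 10*a + 25) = (a - 5)*(a - 1)*(a - 5)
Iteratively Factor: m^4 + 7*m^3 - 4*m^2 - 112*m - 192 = (m + 3)*(m^3 + 4*m^2 - 16*m - 64) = (m + 3)*(m + 4)*(m^2 - 16) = (m + 3)*(m + 4)^2*(m - 4)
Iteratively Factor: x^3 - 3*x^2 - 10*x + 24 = (x - 4)*(x^2 + x - 6) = (x - 4)*(x + 3)*(x - 2)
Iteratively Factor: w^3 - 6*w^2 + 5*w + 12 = (w + 1)*(w^2 - 7*w + 12) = (w - 4)*(w + 1)*(w - 3)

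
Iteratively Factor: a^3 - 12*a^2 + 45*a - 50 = (a - 2)*(a^2 - 10*a + 25) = (a - 5)*(a - 2)*(a - 5)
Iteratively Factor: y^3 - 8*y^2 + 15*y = (y - 3)*(y^2 - 5*y) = (y - 5)*(y - 3)*(y)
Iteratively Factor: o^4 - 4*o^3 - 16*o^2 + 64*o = (o)*(o^3 - 4*o^2 - 16*o + 64) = o*(o - 4)*(o^2 - 16) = o*(o - 4)^2*(o + 4)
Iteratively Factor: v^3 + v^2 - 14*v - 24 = (v + 2)*(v^2 - v - 12) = (v - 4)*(v + 2)*(v + 3)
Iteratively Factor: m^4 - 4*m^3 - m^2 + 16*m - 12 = (m - 2)*(m^3 - 2*m^2 - 5*m + 6) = (m - 2)*(m + 2)*(m^2 - 4*m + 3) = (m - 3)*(m - 2)*(m + 2)*(m - 1)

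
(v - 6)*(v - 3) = v^2 - 9*v + 18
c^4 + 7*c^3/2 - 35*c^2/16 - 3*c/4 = c*(c - 3/4)*(c + 1/4)*(c + 4)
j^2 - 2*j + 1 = (j - 1)^2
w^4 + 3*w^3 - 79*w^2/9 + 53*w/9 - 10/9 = (w - 1)*(w - 2/3)*(w - 1/3)*(w + 5)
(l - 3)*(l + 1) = l^2 - 2*l - 3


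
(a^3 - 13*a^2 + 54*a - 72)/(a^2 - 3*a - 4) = (a^2 - 9*a + 18)/(a + 1)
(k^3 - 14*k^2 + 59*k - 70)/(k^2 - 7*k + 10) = k - 7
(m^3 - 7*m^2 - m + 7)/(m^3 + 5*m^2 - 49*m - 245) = (m^2 - 1)/(m^2 + 12*m + 35)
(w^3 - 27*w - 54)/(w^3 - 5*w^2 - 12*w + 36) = (w + 3)/(w - 2)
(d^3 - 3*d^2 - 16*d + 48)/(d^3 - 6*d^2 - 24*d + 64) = (d^2 - 7*d + 12)/(d^2 - 10*d + 16)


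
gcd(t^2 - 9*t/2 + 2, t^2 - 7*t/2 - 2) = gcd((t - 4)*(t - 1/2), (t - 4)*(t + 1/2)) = t - 4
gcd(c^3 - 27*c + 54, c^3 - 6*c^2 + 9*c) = c^2 - 6*c + 9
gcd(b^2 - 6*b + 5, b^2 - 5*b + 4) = b - 1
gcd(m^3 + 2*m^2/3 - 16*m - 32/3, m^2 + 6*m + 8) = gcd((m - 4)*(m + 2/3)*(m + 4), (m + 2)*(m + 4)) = m + 4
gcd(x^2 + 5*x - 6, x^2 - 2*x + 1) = x - 1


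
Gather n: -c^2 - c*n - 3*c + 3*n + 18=-c^2 - 3*c + n*(3 - c) + 18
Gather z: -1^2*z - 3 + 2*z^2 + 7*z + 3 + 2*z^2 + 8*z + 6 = 4*z^2 + 14*z + 6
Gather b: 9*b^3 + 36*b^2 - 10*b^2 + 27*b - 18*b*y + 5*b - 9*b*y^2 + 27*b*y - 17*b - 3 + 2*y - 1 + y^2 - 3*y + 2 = 9*b^3 + 26*b^2 + b*(-9*y^2 + 9*y + 15) + y^2 - y - 2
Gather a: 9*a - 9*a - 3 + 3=0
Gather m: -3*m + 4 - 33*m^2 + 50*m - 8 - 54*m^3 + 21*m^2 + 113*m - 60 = -54*m^3 - 12*m^2 + 160*m - 64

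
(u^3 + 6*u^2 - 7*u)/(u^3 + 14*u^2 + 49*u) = (u - 1)/(u + 7)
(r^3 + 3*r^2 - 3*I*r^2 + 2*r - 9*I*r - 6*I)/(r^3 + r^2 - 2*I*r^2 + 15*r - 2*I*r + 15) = (r^2 + r*(2 - 3*I) - 6*I)/(r^2 - 2*I*r + 15)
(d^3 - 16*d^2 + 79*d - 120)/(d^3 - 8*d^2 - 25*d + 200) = (d - 3)/(d + 5)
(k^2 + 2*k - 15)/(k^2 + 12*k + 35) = (k - 3)/(k + 7)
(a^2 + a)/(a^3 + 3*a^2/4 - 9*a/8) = 8*(a + 1)/(8*a^2 + 6*a - 9)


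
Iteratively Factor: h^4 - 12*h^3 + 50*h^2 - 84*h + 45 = (h - 1)*(h^3 - 11*h^2 + 39*h - 45) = (h - 3)*(h - 1)*(h^2 - 8*h + 15) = (h - 5)*(h - 3)*(h - 1)*(h - 3)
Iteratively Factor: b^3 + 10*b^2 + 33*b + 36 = (b + 3)*(b^2 + 7*b + 12) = (b + 3)*(b + 4)*(b + 3)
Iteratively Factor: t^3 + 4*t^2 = (t)*(t^2 + 4*t) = t^2*(t + 4)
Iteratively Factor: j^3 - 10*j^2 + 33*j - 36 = (j - 3)*(j^2 - 7*j + 12) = (j - 3)^2*(j - 4)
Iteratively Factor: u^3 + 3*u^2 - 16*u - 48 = (u - 4)*(u^2 + 7*u + 12) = (u - 4)*(u + 3)*(u + 4)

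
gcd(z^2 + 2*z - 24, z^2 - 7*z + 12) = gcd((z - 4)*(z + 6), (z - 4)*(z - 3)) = z - 4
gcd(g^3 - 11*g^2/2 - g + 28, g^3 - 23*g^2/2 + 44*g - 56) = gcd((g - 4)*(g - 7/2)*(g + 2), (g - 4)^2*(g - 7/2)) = g^2 - 15*g/2 + 14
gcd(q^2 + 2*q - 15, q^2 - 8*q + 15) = q - 3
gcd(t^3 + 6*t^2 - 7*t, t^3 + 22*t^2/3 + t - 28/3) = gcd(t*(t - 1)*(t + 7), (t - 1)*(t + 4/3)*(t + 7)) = t^2 + 6*t - 7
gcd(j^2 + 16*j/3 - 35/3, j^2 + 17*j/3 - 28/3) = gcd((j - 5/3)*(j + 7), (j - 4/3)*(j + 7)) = j + 7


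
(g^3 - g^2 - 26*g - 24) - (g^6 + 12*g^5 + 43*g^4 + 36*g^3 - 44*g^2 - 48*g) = -g^6 - 12*g^5 - 43*g^4 - 35*g^3 + 43*g^2 + 22*g - 24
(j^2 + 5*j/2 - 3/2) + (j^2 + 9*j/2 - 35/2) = 2*j^2 + 7*j - 19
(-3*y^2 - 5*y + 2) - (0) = -3*y^2 - 5*y + 2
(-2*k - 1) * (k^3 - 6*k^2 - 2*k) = -2*k^4 + 11*k^3 + 10*k^2 + 2*k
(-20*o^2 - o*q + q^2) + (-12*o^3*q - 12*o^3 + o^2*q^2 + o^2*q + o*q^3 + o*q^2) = -12*o^3*q - 12*o^3 + o^2*q^2 + o^2*q - 20*o^2 + o*q^3 + o*q^2 - o*q + q^2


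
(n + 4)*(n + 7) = n^2 + 11*n + 28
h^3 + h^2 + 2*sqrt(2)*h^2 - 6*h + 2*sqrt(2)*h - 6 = (h + 1)*(h - sqrt(2))*(h + 3*sqrt(2))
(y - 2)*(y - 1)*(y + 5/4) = y^3 - 7*y^2/4 - 7*y/4 + 5/2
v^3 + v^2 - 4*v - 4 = (v - 2)*(v + 1)*(v + 2)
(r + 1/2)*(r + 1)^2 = r^3 + 5*r^2/2 + 2*r + 1/2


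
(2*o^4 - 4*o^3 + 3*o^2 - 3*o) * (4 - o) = -2*o^5 + 12*o^4 - 19*o^3 + 15*o^2 - 12*o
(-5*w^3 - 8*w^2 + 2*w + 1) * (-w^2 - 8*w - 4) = 5*w^5 + 48*w^4 + 82*w^3 + 15*w^2 - 16*w - 4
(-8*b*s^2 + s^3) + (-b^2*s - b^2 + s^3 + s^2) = -b^2*s - b^2 - 8*b*s^2 + 2*s^3 + s^2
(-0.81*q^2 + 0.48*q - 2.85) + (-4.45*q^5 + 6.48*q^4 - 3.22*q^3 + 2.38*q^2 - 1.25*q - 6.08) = -4.45*q^5 + 6.48*q^4 - 3.22*q^3 + 1.57*q^2 - 0.77*q - 8.93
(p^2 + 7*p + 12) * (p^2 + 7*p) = p^4 + 14*p^3 + 61*p^2 + 84*p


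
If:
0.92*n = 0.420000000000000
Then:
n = 0.46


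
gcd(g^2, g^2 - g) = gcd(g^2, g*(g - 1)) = g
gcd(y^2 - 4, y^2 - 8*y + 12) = y - 2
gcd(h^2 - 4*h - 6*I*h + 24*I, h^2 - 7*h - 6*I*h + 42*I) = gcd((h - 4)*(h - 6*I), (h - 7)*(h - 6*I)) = h - 6*I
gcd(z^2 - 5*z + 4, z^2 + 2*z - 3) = z - 1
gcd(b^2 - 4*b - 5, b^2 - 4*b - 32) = 1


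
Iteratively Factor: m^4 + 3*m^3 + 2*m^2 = (m)*(m^3 + 3*m^2 + 2*m) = m^2*(m^2 + 3*m + 2) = m^2*(m + 1)*(m + 2)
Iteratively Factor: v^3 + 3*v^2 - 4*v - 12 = (v - 2)*(v^2 + 5*v + 6) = (v - 2)*(v + 3)*(v + 2)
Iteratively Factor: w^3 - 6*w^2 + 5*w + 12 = (w - 4)*(w^2 - 2*w - 3) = (w - 4)*(w - 3)*(w + 1)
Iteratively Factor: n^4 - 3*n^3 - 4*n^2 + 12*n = (n + 2)*(n^3 - 5*n^2 + 6*n) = n*(n + 2)*(n^2 - 5*n + 6) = n*(n - 3)*(n + 2)*(n - 2)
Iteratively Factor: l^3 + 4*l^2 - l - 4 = (l + 4)*(l^2 - 1) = (l + 1)*(l + 4)*(l - 1)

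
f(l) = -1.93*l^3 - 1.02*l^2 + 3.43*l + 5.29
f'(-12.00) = -805.85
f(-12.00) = 3152.29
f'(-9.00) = -447.20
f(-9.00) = 1298.77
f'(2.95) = -52.98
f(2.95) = -43.02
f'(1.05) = -5.10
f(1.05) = 5.53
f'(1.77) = -18.32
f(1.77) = -2.54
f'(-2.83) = -37.17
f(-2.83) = 31.16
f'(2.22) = -29.63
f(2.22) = -13.24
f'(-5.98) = -191.42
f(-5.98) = 361.03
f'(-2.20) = -20.11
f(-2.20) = 13.36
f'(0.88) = -2.85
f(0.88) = 6.20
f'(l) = -5.79*l^2 - 2.04*l + 3.43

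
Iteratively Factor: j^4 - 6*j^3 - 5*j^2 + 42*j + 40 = (j - 5)*(j^3 - j^2 - 10*j - 8) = (j - 5)*(j + 2)*(j^2 - 3*j - 4) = (j - 5)*(j + 1)*(j + 2)*(j - 4)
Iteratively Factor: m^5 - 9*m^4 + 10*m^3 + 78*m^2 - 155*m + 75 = (m + 3)*(m^4 - 12*m^3 + 46*m^2 - 60*m + 25) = (m - 5)*(m + 3)*(m^3 - 7*m^2 + 11*m - 5) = (m - 5)^2*(m + 3)*(m^2 - 2*m + 1) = (m - 5)^2*(m - 1)*(m + 3)*(m - 1)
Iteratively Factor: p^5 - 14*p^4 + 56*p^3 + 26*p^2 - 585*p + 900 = (p - 3)*(p^4 - 11*p^3 + 23*p^2 + 95*p - 300) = (p - 5)*(p - 3)*(p^3 - 6*p^2 - 7*p + 60) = (p - 5)^2*(p - 3)*(p^2 - p - 12) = (p - 5)^2*(p - 4)*(p - 3)*(p + 3)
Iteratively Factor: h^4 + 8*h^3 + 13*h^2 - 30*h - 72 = (h + 4)*(h^3 + 4*h^2 - 3*h - 18) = (h - 2)*(h + 4)*(h^2 + 6*h + 9) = (h - 2)*(h + 3)*(h + 4)*(h + 3)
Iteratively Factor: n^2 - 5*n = (n)*(n - 5)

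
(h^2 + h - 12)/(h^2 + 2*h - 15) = (h + 4)/(h + 5)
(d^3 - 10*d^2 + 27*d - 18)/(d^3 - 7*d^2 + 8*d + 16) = (d^3 - 10*d^2 + 27*d - 18)/(d^3 - 7*d^2 + 8*d + 16)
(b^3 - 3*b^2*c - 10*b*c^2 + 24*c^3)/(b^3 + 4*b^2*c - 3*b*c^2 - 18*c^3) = (b - 4*c)/(b + 3*c)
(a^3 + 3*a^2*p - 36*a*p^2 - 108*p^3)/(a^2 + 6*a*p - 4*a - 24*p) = (a^2 - 3*a*p - 18*p^2)/(a - 4)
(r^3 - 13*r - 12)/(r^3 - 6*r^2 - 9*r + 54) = (r^2 - 3*r - 4)/(r^2 - 9*r + 18)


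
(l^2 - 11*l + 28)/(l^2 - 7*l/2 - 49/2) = 2*(l - 4)/(2*l + 7)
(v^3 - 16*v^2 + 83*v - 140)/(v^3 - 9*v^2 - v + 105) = (v - 4)/(v + 3)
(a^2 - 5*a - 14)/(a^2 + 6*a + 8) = (a - 7)/(a + 4)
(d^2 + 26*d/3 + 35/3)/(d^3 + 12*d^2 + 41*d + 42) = (d + 5/3)/(d^2 + 5*d + 6)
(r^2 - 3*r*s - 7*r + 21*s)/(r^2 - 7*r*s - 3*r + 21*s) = (r^2 - 3*r*s - 7*r + 21*s)/(r^2 - 7*r*s - 3*r + 21*s)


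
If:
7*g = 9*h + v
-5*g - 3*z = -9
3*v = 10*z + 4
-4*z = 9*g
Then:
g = -36/7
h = -1594/189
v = 838/21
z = 81/7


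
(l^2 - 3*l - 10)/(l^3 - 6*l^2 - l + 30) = 1/(l - 3)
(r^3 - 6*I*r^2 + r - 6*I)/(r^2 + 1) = r - 6*I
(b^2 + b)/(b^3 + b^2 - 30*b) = (b + 1)/(b^2 + b - 30)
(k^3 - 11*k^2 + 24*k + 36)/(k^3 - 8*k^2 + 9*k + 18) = (k - 6)/(k - 3)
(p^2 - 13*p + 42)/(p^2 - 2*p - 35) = (p - 6)/(p + 5)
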